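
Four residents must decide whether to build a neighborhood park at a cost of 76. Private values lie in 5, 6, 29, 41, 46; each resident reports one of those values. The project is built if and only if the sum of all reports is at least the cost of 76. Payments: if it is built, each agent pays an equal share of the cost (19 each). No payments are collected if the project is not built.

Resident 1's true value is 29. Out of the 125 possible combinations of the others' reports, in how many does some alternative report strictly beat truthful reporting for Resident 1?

12

Others report (5, 5, 29): truth gives 0; report 41 gives 10 > 0. Violating.
Others report (5, 6, 29): truth gives 0; report 41 gives 10 > 0. Violating.
Others report (5, 29, 5): truth gives 0; report 41 gives 10 > 0. Violating.
Others report (5, 29, 6): truth gives 0; report 41 gives 10 > 0. Violating.
Others report (5, 5, 5): truth gives 0; no alternative beats it.
Others report (5, 5, 6): truth gives 0; no alternative beats it.
(Checking all 125 profiles: 12 have a profitable deviation, 113 do not.)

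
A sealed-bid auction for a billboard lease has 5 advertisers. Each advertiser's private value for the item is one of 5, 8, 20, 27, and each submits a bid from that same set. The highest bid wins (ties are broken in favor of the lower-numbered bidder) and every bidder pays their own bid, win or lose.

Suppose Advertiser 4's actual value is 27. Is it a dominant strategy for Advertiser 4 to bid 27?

Consider the case where Advertiser 1 bids 5, Advertiser 2 bids 5, Advertiser 3 bids 5 and Advertiser 5 bids 5.
Truthful bid 27: wins, pays 27, utility 27 - 27 = 0.
Bid 8 instead: wins, pays 8, utility 27 - 8 = 19.
Since 19 > 0, bidding 8 is strictly better here, so truthful bidding is not dominant.

No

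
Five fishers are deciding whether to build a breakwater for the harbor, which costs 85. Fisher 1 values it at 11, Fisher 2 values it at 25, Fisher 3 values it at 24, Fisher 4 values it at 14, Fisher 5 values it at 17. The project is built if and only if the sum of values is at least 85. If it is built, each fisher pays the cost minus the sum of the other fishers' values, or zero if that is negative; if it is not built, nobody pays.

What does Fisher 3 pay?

18

Total value 91 ≥ cost 85, so the project is built.
The other fishers' values sum to 67.
Cost minus that sum is 85 - 67 = 18.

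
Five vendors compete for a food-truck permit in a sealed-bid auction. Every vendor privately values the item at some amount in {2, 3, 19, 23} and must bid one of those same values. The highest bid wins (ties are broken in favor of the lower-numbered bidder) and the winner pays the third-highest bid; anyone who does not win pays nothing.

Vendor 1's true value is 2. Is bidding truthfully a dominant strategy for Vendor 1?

Yes

Check each profile of the others' bids and compare truth against every alternative bid.
Others bid (2, 2, 3, 3): truth gives 0, best alternative gives -1.
Others bid (2, 3, 2, 3): truth gives 0, best alternative gives -1.
Others bid (2, 3, 3, 2): truth gives 0, best alternative gives -1.
Others bid (2, 3, 3, 3): truth gives 0, best alternative gives -1.
Others bid (3, 2, 2, 3): truth gives 0, best alternative gives -1.
Others bid (3, 2, 3, 2): truth gives 0, best alternative gives -1.
(Remaining 250 profiles checked similarly; truth is weakly best in each.)
In every case the truthful bid is at least as good as any alternative, so it is a dominant strategy.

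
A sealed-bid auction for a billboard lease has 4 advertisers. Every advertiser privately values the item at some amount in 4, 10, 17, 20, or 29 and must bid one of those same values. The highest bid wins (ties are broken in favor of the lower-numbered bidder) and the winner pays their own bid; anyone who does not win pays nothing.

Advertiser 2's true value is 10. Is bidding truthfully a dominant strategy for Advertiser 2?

Yes

Check each profile of the others' bids and compare truth against every alternative bid.
Others bid (4, 4, 4): truth gives 0, best alternative gives 0.
Others bid (4, 4, 10): truth gives 0, best alternative gives 0.
Others bid (4, 4, 17): truth gives 0, best alternative gives 0.
Others bid (4, 4, 20): truth gives 0, best alternative gives 0.
Others bid (4, 4, 29): truth gives 0, best alternative gives 0.
Others bid (4, 10, 4): truth gives 0, best alternative gives 0.
(Remaining 119 profiles checked similarly; truth is weakly best in each.)
In every case the truthful bid is at least as good as any alternative, so it is a dominant strategy.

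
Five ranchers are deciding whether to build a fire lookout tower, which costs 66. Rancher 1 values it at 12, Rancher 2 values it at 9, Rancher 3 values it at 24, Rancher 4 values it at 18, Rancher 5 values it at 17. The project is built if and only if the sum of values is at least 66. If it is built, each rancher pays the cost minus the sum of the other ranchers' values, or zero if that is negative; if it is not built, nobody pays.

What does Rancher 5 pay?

Total value 80 ≥ cost 66, so the project is built.
The other ranchers' values sum to 63.
Cost minus that sum is 66 - 63 = 3.

3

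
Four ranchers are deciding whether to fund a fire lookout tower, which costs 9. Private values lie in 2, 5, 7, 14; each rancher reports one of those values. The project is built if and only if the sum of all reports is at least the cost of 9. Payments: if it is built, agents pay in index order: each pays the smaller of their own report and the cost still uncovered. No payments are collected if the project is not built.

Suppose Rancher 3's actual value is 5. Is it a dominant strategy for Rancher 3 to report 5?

No

Consider the case where Rancher 1 reports 2, Rancher 2 reports 2 and Rancher 4 reports 5.
Truthful report 5: project built, pays 5, utility 5 - 5 = 0.
Report 2 instead: project built, pays 2, utility 5 - 2 = 3.
Since 3 > 0, reporting 2 is strictly better here, so truthful reporting is not dominant.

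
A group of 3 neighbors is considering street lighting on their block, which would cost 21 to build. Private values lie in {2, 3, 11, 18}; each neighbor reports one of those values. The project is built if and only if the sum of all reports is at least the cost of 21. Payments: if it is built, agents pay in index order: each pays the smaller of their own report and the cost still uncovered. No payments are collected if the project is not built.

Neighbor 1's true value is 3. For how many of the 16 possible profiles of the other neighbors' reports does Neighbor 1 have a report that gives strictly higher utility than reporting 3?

8

Others report (2, 18): truth gives 0; report 2 gives 1 > 0. Violating.
Others report (3, 18): truth gives 0; report 2 gives 1 > 0. Violating.
Others report (11, 11): truth gives 0; report 2 gives 1 > 0. Violating.
Others report (11, 18): truth gives 0; report 2 gives 1 > 0. Violating.
Others report (2, 2): truth gives 0; no alternative beats it.
Others report (2, 3): truth gives 0; no alternative beats it.
(Checking all 16 profiles: 8 have a profitable deviation, 8 do not.)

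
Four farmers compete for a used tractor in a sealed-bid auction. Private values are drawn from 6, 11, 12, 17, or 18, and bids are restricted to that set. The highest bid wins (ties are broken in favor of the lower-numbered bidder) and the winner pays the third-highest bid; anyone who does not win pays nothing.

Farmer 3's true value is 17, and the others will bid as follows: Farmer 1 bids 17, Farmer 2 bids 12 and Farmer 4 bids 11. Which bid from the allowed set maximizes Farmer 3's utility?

18

Bid 6: loses, pays 0, utility 0.
Bid 11: loses, pays 0, utility 0.
Bid 12: loses, pays 0, utility 0.
Bid 17: loses, pays 0, utility 0.
Bid 18: wins, pays 12, utility 17 - 12 = 5.
The best choice is 18 with utility 5.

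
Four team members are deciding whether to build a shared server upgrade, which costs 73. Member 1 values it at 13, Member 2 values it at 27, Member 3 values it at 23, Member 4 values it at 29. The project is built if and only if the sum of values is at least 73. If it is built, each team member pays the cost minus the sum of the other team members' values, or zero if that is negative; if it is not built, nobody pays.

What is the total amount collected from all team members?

22

Total value 92 ≥ cost 73, so it is built.
Member 1: others sum to 79; max(0, 73 - 79) = 0.
Member 2: others sum to 65; max(0, 73 - 65) = 8.
Member 3: others sum to 69; max(0, 73 - 69) = 4.
Member 4: others sum to 63; max(0, 73 - 63) = 10.
Total collected = 0 + 8 + 4 + 10 = 22.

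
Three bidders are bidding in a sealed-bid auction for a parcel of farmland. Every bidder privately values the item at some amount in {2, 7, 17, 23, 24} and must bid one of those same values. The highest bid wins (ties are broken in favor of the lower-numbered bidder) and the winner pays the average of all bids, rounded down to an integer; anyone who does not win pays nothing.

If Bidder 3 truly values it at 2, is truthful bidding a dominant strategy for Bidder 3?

Yes

Check each profile of the others' bids and compare truth against every alternative bid.
Others bid (2, 2): truth gives 0, best alternative gives -1.
Others bid (2, 7): truth gives 0, best alternative gives 0.
Others bid (2, 17): truth gives 0, best alternative gives 0.
Others bid (2, 23): truth gives 0, best alternative gives 0.
Others bid (2, 24): truth gives 0, best alternative gives 0.
Others bid (7, 2): truth gives 0, best alternative gives 0.
(Remaining 19 profiles checked similarly; truth is weakly best in each.)
In every case the truthful bid is at least as good as any alternative, so it is a dominant strategy.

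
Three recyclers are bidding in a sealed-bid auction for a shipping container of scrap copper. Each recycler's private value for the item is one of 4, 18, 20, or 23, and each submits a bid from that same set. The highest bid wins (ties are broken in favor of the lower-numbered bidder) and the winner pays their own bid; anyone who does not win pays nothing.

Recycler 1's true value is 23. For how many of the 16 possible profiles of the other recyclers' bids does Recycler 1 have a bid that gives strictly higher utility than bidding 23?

Others bid (4, 4): truth gives 0; bid 4 gives 19 > 0. Violating.
Others bid (4, 18): truth gives 0; bid 18 gives 5 > 0. Violating.
Others bid (4, 20): truth gives 0; bid 20 gives 3 > 0. Violating.
Others bid (18, 4): truth gives 0; bid 18 gives 5 > 0. Violating.
Others bid (4, 23): truth gives 0; no alternative beats it.
Others bid (18, 23): truth gives 0; no alternative beats it.
(Checking all 16 profiles: 9 have a profitable deviation, 7 do not.)

9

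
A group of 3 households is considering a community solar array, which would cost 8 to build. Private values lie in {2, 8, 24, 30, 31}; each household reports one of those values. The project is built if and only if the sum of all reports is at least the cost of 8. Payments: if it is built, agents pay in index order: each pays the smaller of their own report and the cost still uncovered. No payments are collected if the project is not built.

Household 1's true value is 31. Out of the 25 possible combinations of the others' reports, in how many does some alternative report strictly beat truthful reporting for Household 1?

24

Others report (2, 8): truth gives 23; report 2 gives 29 > 23. Violating.
Others report (2, 24): truth gives 23; report 2 gives 29 > 23. Violating.
Others report (2, 30): truth gives 23; report 2 gives 29 > 23. Violating.
Others report (2, 31): truth gives 23; report 2 gives 29 > 23. Violating.
Others report (2, 2): truth gives 23; no alternative beats it.
(Checking all 25 profiles: 24 have a profitable deviation, 1 does not.)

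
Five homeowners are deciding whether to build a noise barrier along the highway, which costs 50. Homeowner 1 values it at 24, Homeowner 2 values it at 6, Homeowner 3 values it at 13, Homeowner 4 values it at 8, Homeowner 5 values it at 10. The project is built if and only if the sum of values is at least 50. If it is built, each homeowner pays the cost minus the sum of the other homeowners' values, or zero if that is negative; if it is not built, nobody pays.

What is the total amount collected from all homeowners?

Total value 61 ≥ cost 50, so it is built.
Homeowner 1: others sum to 37; max(0, 50 - 37) = 13.
Homeowner 2: others sum to 55; max(0, 50 - 55) = 0.
Homeowner 3: others sum to 48; max(0, 50 - 48) = 2.
Homeowner 4: others sum to 53; max(0, 50 - 53) = 0.
Homeowner 5: others sum to 51; max(0, 50 - 51) = 0.
Total collected = 13 + 0 + 2 + 0 + 0 = 15.

15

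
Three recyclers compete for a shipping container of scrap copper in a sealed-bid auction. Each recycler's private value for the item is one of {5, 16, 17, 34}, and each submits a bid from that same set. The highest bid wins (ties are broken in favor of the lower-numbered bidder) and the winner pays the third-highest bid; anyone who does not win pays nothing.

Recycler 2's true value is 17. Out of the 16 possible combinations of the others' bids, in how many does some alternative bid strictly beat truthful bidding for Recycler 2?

4

Others bid (5, 34): truth gives 0; bid 34 gives 12 > 0. Violating.
Others bid (16, 34): truth gives 0; bid 34 gives 1 > 0. Violating.
Others bid (17, 5): truth gives 0; bid 34 gives 12 > 0. Violating.
Others bid (17, 16): truth gives 0; bid 34 gives 1 > 0. Violating.
Others bid (5, 5): truth gives 12; no alternative beats it.
Others bid (5, 16): truth gives 12; no alternative beats it.
(Checking all 16 profiles: 4 have a profitable deviation, 12 do not.)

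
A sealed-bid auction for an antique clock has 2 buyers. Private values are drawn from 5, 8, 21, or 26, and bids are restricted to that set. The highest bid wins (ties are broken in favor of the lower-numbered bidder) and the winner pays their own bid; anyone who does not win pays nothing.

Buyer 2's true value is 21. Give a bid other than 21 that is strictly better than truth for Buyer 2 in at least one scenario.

Suppose Buyer 1 bids 5.
Bid 21: wins, pays 21, utility 21 - 21 = 0.
Bid 8: wins, pays 8, utility 21 - 8 = 13.
So bidding 8 beats truth here (13 > 0).

8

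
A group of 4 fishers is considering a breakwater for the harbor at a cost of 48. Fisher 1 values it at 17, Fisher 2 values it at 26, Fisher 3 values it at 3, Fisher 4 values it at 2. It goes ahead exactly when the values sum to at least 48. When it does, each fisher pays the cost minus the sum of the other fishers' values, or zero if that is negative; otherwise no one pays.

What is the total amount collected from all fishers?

48

Total value 48 ≥ cost 48, so it is built.
Fisher 1: others sum to 31; max(0, 48 - 31) = 17.
Fisher 2: others sum to 22; max(0, 48 - 22) = 26.
Fisher 3: others sum to 45; max(0, 48 - 45) = 3.
Fisher 4: others sum to 46; max(0, 48 - 46) = 2.
Total collected = 17 + 26 + 3 + 2 = 48.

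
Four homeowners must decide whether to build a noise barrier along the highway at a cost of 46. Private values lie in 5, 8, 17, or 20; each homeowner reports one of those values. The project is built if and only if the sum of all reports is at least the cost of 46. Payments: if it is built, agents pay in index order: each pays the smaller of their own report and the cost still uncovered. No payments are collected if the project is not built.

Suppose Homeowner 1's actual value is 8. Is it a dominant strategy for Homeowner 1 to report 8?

Consider the case where Homeowner 2 reports 5, Homeowner 3 reports 17 and Homeowner 4 reports 20.
Truthful report 8: project built, pays 8, utility 8 - 8 = 0.
Report 5 instead: project built, pays 5, utility 8 - 5 = 3.
Since 3 > 0, reporting 5 is strictly better here, so truthful reporting is not dominant.

No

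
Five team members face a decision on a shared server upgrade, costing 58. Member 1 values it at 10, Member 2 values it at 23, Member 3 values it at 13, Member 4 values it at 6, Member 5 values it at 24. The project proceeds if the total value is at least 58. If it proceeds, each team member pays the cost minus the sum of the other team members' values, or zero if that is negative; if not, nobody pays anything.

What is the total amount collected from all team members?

11

Total value 76 ≥ cost 58, so it is built.
Member 1: others sum to 66; max(0, 58 - 66) = 0.
Member 2: others sum to 53; max(0, 58 - 53) = 5.
Member 3: others sum to 63; max(0, 58 - 63) = 0.
Member 4: others sum to 70; max(0, 58 - 70) = 0.
Member 5: others sum to 52; max(0, 58 - 52) = 6.
Total collected = 0 + 5 + 0 + 0 + 6 = 11.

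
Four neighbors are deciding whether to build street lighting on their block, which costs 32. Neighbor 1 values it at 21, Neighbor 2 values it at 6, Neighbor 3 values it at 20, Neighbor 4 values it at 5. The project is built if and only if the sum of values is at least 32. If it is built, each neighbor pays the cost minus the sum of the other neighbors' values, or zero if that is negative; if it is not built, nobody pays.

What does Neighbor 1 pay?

Total value 52 ≥ cost 32, so the project is built.
The other neighbors' values sum to 31.
Cost minus that sum is 32 - 31 = 1.

1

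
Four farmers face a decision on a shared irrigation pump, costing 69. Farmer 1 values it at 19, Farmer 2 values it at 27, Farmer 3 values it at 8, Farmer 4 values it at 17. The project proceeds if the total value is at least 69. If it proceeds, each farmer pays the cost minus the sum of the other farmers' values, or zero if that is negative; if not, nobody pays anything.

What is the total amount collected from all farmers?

63

Total value 71 ≥ cost 69, so it is built.
Farmer 1: others sum to 52; max(0, 69 - 52) = 17.
Farmer 2: others sum to 44; max(0, 69 - 44) = 25.
Farmer 3: others sum to 63; max(0, 69 - 63) = 6.
Farmer 4: others sum to 54; max(0, 69 - 54) = 15.
Total collected = 17 + 25 + 6 + 15 = 63.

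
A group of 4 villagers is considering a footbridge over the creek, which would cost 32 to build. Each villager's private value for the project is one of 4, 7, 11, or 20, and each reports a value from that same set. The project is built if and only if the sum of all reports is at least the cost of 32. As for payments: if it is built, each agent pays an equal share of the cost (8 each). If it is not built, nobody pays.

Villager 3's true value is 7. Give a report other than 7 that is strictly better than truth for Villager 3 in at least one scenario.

Suppose Villager 1 reports 4, Villager 2 reports 11 and Villager 4 reports 11.
Report 7: project built, pays 8, utility 7 - 8 = -1.
Report 4: project not built, utility 0.
So reporting 4 beats truth here (0 > -1).

4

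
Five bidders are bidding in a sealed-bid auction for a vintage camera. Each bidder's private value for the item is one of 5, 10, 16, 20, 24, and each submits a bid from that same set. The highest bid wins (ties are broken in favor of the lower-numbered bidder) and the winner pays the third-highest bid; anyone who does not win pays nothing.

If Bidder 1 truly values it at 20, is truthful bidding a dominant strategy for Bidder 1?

Consider the case where Bidder 2 bids 5, Bidder 3 bids 5, Bidder 4 bids 5 and Bidder 5 bids 24.
Truthful bid 20: loses, pays 0, utility 0.
Bid 24 instead: wins, pays 5, utility 20 - 5 = 15.
Since 15 > 0, bidding 24 is strictly better here, so truthful bidding is not dominant.

No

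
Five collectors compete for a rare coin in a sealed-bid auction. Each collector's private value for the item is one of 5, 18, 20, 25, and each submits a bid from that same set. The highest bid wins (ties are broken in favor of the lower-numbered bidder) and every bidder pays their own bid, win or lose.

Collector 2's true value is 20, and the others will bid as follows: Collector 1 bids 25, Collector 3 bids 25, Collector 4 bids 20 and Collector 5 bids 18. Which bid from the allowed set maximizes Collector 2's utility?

5

Bid 5: loses but pays 5, utility -5.
Bid 18: loses but pays 18, utility -18.
Bid 20: loses but pays 20, utility -20.
Bid 25: loses but pays 25, utility -25.
The best choice is 5 with utility -5.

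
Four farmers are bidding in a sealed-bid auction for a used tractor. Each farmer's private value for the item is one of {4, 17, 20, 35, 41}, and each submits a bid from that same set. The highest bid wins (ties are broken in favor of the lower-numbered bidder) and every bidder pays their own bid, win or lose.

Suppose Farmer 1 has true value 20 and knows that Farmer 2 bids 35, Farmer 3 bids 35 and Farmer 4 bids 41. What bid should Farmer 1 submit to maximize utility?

4

Bid 4: loses but pays 4, utility -4.
Bid 17: loses but pays 17, utility -17.
Bid 20: loses but pays 20, utility -20.
Bid 35: loses but pays 35, utility -35.
Bid 41: wins, pays 41, utility 20 - 41 = -21.
The best choice is 4 with utility -4.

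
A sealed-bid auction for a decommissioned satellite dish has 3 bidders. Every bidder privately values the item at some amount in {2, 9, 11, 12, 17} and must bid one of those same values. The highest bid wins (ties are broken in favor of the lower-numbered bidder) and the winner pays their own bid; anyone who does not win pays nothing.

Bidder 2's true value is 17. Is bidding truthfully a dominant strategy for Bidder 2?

No

Consider the case where Bidder 1 bids 2 and Bidder 3 bids 2.
Truthful bid 17: wins, pays 17, utility 17 - 17 = 0.
Bid 9 instead: wins, pays 9, utility 17 - 9 = 8.
Since 8 > 0, bidding 9 is strictly better here, so truthful bidding is not dominant.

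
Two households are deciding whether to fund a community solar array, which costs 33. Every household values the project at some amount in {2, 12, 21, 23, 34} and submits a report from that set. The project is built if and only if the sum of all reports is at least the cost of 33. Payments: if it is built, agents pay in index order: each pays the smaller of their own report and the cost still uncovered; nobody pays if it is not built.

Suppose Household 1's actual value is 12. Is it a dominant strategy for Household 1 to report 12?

Consider the case where Household 2 reports 34.
Truthful report 12: project built, pays 12, utility 12 - 12 = 0.
Report 2 instead: project built, pays 2, utility 12 - 2 = 10.
Since 10 > 0, reporting 2 is strictly better here, so truthful reporting is not dominant.

No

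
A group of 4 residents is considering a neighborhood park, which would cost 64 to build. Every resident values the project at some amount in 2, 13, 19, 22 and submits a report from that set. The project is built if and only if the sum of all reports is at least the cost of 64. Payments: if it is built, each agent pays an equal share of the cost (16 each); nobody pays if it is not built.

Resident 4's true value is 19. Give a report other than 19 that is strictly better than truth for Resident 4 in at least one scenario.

Suppose Resident 1 reports 2, Resident 2 reports 19 and Resident 3 reports 22.
Report 19: project not built, utility 0.
Report 22: project built, pays 16, utility 19 - 16 = 3.
So reporting 22 beats truth here (3 > 0).

22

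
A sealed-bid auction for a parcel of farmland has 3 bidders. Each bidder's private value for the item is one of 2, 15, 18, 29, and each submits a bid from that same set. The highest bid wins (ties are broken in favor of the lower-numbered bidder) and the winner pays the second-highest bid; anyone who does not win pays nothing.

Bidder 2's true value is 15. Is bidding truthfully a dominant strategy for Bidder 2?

Yes

Check each profile of the others' bids and compare truth against every alternative bid.
Others bid (2, 2): truth gives 13, best alternative gives 13.
Others bid (2, 15): truth gives 0, best alternative gives 0.
Others bid (2, 18): truth gives 0, best alternative gives 0.
Others bid (2, 29): truth gives 0, best alternative gives 0.
Others bid (15, 2): truth gives 0, best alternative gives 0.
Others bid (15, 15): truth gives 0, best alternative gives 0.
(Remaining 10 profiles checked similarly; truth is weakly best in each.)
In every case the truthful bid is at least as good as any alternative, so it is a dominant strategy.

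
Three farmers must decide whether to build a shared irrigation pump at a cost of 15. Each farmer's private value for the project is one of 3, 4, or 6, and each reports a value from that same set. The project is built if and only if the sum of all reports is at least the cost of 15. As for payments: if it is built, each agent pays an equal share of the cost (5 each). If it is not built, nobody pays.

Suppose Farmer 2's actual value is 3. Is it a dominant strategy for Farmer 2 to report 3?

Check each profile of the others' reports and compare truth against every alternative report.
Others report (6, 6): truth gives -2, best alternative gives -2.
Others report (3, 3): truth gives 0, best alternative gives 0.
Others report (3, 4): truth gives 0, best alternative gives 0.
Others report (3, 6): truth gives 0, best alternative gives 0.
Others report (4, 3): truth gives 0, best alternative gives 0.
Others report (4, 4): truth gives 0, best alternative gives 0.
(Remaining 3 profiles checked similarly; truth is weakly best in each.)
In every case the truthful report is at least as good as any alternative, so it is a dominant strategy.

Yes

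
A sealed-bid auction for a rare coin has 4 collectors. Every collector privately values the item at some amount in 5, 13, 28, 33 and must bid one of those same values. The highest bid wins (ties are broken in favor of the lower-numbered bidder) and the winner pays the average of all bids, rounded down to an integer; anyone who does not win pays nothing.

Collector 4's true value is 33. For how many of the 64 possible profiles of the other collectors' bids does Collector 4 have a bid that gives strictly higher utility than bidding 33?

8

Others bid (5, 5, 5): truth gives 21; bid 13 gives 26 > 21. Violating.
Others bid (5, 5, 13): truth gives 19; bid 28 gives 21 > 19. Violating.
Others bid (5, 13, 5): truth gives 19; bid 28 gives 21 > 19. Violating.
Others bid (5, 13, 13): truth gives 17; bid 28 gives 19 > 17. Violating.
Others bid (5, 5, 28): truth gives 16; no alternative beats it.
Others bid (5, 5, 33): truth gives 0; no alternative beats it.
(Checking all 64 profiles: 8 have a profitable deviation, 56 do not.)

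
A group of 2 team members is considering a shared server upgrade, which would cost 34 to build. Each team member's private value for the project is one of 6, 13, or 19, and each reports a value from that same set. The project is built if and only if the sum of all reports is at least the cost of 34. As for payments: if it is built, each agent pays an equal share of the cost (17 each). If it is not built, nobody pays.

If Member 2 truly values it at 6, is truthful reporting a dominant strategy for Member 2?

Check each profile of the others' reports and compare truth against every alternative report.
Others report (6): truth gives 0, best alternative gives 0.
Others report (13): truth gives 0, best alternative gives 0.
Others report (19): truth gives 0, best alternative gives 0.
In every case the truthful report is at least as good as any alternative, so it is a dominant strategy.

Yes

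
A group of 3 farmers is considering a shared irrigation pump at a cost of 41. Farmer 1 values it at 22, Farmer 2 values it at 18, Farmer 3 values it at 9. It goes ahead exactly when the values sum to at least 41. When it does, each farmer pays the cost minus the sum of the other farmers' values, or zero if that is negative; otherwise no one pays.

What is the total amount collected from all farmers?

25

Total value 49 ≥ cost 41, so it is built.
Farmer 1: others sum to 27; max(0, 41 - 27) = 14.
Farmer 2: others sum to 31; max(0, 41 - 31) = 10.
Farmer 3: others sum to 40; max(0, 41 - 40) = 1.
Total collected = 14 + 10 + 1 = 25.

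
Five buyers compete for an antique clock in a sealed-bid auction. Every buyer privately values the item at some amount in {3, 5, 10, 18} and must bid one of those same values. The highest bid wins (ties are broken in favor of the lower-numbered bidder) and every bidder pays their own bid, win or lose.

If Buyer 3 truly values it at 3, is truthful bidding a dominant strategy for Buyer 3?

Consider the case where Buyer 1 bids 3, Buyer 2 bids 3, Buyer 4 bids 3 and Buyer 5 bids 3.
Truthful bid 3: loses but pays 3, utility -3.
Bid 5 instead: wins, pays 5, utility 3 - 5 = -2.
Since -2 > -3, bidding 5 is strictly better here, so truthful bidding is not dominant.

No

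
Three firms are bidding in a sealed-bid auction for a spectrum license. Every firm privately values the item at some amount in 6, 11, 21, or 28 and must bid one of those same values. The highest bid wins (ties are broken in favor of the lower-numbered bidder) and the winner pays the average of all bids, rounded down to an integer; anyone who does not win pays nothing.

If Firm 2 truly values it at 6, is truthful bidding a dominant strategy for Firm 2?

Yes

Check each profile of the others' bids and compare truth against every alternative bid.
Others bid (6, 11): truth gives 0, best alternative gives -3.
Others bid (6, 6): truth gives 0, best alternative gives -1.
Others bid (6, 21): truth gives 0, best alternative gives 0.
Others bid (6, 28): truth gives 0, best alternative gives 0.
Others bid (11, 6): truth gives 0, best alternative gives 0.
Others bid (11, 11): truth gives 0, best alternative gives 0.
(Remaining 10 profiles checked similarly; truth is weakly best in each.)
In every case the truthful bid is at least as good as any alternative, so it is a dominant strategy.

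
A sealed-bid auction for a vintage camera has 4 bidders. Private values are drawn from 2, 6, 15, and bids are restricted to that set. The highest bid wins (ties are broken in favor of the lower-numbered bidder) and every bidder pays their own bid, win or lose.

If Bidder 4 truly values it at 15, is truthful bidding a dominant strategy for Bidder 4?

Consider the case where Bidder 1 bids 2, Bidder 2 bids 2 and Bidder 3 bids 2.
Truthful bid 15: wins, pays 15, utility 15 - 15 = 0.
Bid 6 instead: wins, pays 6, utility 15 - 6 = 9.
Since 9 > 0, bidding 6 is strictly better here, so truthful bidding is not dominant.

No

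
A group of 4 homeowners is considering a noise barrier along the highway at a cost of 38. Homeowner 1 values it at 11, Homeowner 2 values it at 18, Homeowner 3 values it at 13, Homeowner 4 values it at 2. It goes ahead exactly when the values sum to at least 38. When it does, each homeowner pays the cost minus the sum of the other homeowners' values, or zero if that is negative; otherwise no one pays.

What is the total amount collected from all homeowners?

Total value 44 ≥ cost 38, so it is built.
Homeowner 1: others sum to 33; max(0, 38 - 33) = 5.
Homeowner 2: others sum to 26; max(0, 38 - 26) = 12.
Homeowner 3: others sum to 31; max(0, 38 - 31) = 7.
Homeowner 4: others sum to 42; max(0, 38 - 42) = 0.
Total collected = 5 + 12 + 7 + 0 = 24.

24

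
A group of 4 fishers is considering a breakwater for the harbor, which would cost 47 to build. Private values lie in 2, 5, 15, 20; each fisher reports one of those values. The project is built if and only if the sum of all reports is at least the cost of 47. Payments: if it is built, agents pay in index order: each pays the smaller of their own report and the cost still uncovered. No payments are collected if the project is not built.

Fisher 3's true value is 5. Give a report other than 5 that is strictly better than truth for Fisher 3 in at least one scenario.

2

Suppose Fisher 1 reports 5, Fisher 2 reports 20 and Fisher 4 reports 20.
Report 5: project built, pays 5, utility 5 - 5 = 0.
Report 2: project built, pays 2, utility 5 - 2 = 3.
So reporting 2 beats truth here (3 > 0).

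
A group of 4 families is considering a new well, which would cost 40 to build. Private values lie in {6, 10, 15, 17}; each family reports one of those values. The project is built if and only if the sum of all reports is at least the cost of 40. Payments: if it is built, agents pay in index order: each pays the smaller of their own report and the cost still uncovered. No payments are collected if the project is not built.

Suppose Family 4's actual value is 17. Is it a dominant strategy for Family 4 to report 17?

Check each profile of the others' reports and compare truth against every alternative report.
Others report (6, 17, 17): truth gives 17, best alternative gives 17.
Others report (10, 15, 15): truth gives 17, best alternative gives 17.
Others report (10, 15, 17): truth gives 17, best alternative gives 17.
Others report (10, 17, 15): truth gives 17, best alternative gives 17.
Others report (10, 17, 17): truth gives 17, best alternative gives 17.
Others report (15, 10, 15): truth gives 17, best alternative gives 17.
(Remaining 58 profiles checked similarly; truth is weakly best in each.)
In every case the truthful report is at least as good as any alternative, so it is a dominant strategy.

Yes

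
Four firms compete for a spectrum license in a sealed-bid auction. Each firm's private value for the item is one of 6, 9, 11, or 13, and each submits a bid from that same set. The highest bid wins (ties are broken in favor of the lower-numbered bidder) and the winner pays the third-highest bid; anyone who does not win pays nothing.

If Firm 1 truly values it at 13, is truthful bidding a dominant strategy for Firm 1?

Yes

Check each profile of the others' bids and compare truth against every alternative bid.
Others bid (6, 6, 13): truth gives 7, best alternative gives 0.
Others bid (6, 13, 6): truth gives 7, best alternative gives 0.
Others bid (13, 6, 6): truth gives 7, best alternative gives 0.
Others bid (6, 9, 13): truth gives 4, best alternative gives 0.
Others bid (6, 13, 9): truth gives 4, best alternative gives 0.
Others bid (9, 6, 13): truth gives 4, best alternative gives 0.
(Remaining 58 profiles checked similarly; truth is weakly best in each.)
In every case the truthful bid is at least as good as any alternative, so it is a dominant strategy.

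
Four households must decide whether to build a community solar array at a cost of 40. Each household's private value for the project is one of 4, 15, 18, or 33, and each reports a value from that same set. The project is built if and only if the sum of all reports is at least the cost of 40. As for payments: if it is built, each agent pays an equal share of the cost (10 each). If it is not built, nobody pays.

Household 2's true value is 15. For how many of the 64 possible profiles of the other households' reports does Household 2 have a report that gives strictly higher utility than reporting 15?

4

Others report (4, 4, 4): truth gives 0; report 33 gives 5 > 0. Violating.
Others report (4, 4, 15): truth gives 0; report 18 gives 5 > 0. Violating.
Others report (4, 15, 4): truth gives 0; report 18 gives 5 > 0. Violating.
Others report (15, 4, 4): truth gives 0; report 18 gives 5 > 0. Violating.
Others report (4, 4, 18): truth gives 5; no alternative beats it.
Others report (4, 4, 33): truth gives 5; no alternative beats it.
(Checking all 64 profiles: 4 have a profitable deviation, 60 do not.)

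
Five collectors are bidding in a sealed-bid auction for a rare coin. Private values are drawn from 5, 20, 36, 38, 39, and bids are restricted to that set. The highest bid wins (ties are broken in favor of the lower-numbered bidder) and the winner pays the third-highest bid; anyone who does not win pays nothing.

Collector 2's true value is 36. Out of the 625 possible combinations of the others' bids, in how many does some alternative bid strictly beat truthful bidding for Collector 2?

64

Others bid (5, 5, 5, 38): truth gives 0; bid 38 gives 31 > 0. Violating.
Others bid (5, 5, 5, 39): truth gives 0; bid 39 gives 31 > 0. Violating.
Others bid (5, 5, 20, 38): truth gives 0; bid 38 gives 16 > 0. Violating.
Others bid (5, 5, 20, 39): truth gives 0; bid 39 gives 16 > 0. Violating.
Others bid (5, 5, 5, 5): truth gives 31; no alternative beats it.
Others bid (5, 5, 5, 20): truth gives 31; no alternative beats it.
(Checking all 625 profiles: 64 have a profitable deviation, 561 do not.)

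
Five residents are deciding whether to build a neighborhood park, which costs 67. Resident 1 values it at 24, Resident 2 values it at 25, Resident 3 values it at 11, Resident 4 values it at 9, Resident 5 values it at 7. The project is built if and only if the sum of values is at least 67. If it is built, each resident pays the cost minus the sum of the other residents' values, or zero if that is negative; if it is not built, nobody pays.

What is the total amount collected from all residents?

Total value 76 ≥ cost 67, so it is built.
Resident 1: others sum to 52; max(0, 67 - 52) = 15.
Resident 2: others sum to 51; max(0, 67 - 51) = 16.
Resident 3: others sum to 65; max(0, 67 - 65) = 2.
Resident 4: others sum to 67; max(0, 67 - 67) = 0.
Resident 5: others sum to 69; max(0, 67 - 69) = 0.
Total collected = 15 + 16 + 2 + 0 + 0 = 33.

33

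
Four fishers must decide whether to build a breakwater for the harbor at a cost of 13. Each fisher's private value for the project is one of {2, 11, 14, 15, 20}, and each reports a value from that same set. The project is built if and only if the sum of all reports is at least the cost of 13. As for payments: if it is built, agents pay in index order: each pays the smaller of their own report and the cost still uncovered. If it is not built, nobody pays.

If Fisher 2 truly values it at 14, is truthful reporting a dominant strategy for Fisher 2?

Consider the case where Fisher 1 reports 2, Fisher 3 reports 2 and Fisher 4 reports 11.
Truthful report 14: project built, pays 11, utility 14 - 11 = 3.
Report 2 instead: project built, pays 2, utility 14 - 2 = 12.
Since 12 > 3, reporting 2 is strictly better here, so truthful reporting is not dominant.

No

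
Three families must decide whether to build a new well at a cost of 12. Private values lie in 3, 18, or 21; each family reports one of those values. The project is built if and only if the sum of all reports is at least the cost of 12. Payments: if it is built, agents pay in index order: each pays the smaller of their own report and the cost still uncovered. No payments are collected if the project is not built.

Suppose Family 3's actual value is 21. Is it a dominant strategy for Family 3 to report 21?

Yes

Check each profile of the others' reports and compare truth against every alternative report.
Others report (3, 18): truth gives 21, best alternative gives 21.
Others report (3, 21): truth gives 21, best alternative gives 21.
Others report (18, 3): truth gives 21, best alternative gives 21.
Others report (18, 18): truth gives 21, best alternative gives 21.
Others report (18, 21): truth gives 21, best alternative gives 21.
Others report (21, 3): truth gives 21, best alternative gives 21.
(Remaining 3 profiles checked similarly; truth is weakly best in each.)
In every case the truthful report is at least as good as any alternative, so it is a dominant strategy.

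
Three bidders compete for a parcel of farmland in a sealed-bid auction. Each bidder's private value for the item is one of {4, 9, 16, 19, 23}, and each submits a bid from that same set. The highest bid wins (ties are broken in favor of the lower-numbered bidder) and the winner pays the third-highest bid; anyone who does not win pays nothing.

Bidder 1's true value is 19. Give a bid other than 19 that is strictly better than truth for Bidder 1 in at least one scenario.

23

Suppose Bidder 2 bids 4 and Bidder 3 bids 23.
Bid 19: loses, pays 0, utility 0.
Bid 23: wins, pays 4, utility 19 - 4 = 15.
So bidding 23 beats truth here (15 > 0).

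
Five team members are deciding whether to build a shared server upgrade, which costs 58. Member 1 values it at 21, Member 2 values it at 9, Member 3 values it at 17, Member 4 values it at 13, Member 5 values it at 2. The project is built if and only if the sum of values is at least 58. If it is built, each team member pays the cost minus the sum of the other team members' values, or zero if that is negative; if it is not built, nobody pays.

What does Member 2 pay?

Total value 62 ≥ cost 58, so the project is built.
The other team members' values sum to 53.
Cost minus that sum is 58 - 53 = 5.

5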